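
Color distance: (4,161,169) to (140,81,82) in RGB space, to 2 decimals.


d = √[(R₁-R₂)² + (G₁-G₂)² + (B₁-B₂)²]
d = √[(4-140)² + (161-81)² + (169-82)²]
d = √[18496 + 6400 + 7569]
d = √32465
d ≈ 180.18


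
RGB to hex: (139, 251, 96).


R = 139 → 8B (hex)
G = 251 → FB (hex)
B = 96 → 60 (hex)
Hex = #8BFB60


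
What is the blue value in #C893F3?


Color: #C893F3
R = C8 = 200
G = 93 = 147
B = F3 = 243
Blue = 243


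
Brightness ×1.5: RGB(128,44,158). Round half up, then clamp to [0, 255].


Multiply each channel by 1.5, round half up, clamp to [0, 255]
R: 128×1.5 = 192
G: 44×1.5 = 66
B: 158×1.5 = 237
= RGB(192, 66, 237)


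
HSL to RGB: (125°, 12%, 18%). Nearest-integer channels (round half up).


H=125°, S=0.12, L=0.18
C = (1-|2L-1|)×S = (1-|-0.64|)×0.12 = 0.0432
H' = H/60 = 125/60 ≈ 2.0833; X = C×(1-|H' mod 2 - 1|) = 0.0036
m = L - C/2 = 0.18 - 0.0216 = 0.1584
Sector ⌊H'⌋ = 2 → (R',G',B') = (0.0, 0.0432, 0.0036)
RGB = ((R'+m)×255, (G'+m)×255, (B'+m)×255) = (40.392, 51.408, 41.31)
Round half up → RGB(40, 51, 41)


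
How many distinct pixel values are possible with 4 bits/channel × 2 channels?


Total bits = 4 bits/channel × 2 channels = 8 bits
Distinct pixel values = 2^8
= 256 pixel values


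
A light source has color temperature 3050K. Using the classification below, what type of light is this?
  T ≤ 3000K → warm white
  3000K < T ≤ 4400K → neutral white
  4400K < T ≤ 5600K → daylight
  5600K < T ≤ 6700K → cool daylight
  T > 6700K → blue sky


Temperature: 3050K
3000K < 3050K ≤ 4400K → neutral white
Classification: neutral white


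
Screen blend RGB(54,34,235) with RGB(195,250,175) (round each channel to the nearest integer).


Screen: C = 255 - (255-A)×(255-B)/255, rounded to nearest integer
R: 255 - (255-54)×(255-195)/255 = 255 - 12060/255 ≈ 255 - 47.294 = 207.706 → 208
G: 255 - (255-34)×(255-250)/255 = 255 - 1105/255 ≈ 255 - 4.333 = 250.667 → 251
B: 255 - (255-235)×(255-175)/255 = 255 - 1600/255 ≈ 255 - 6.275 = 248.725 → 249
= RGB(208, 251, 249)


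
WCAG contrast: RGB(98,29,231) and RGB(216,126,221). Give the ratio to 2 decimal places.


Linearize each sRGB channel c=v/255: c/12.92 if c ≤ 0.04045 else ((c+0.055)/1.055)^2.4
L = 0.2126×R_lin + 0.7152×G_lin + 0.0722×B_lin
Color 1 (98,29,231):
  R=98: 98/255≈0.3843 > 0.04045 → ((0.3843+0.055)/1.055)^2.4 ≈ 0.12214
  G=29: 29/255≈0.1137 > 0.04045 → ((0.1137+0.055)/1.055)^2.4 ≈ 0.01229
  B=231: 231/255≈0.9059 > 0.04045 → ((0.9059+0.055)/1.055)^2.4 ≈ 0.79910
  L1 = 0.2126×0.12214 + 0.7152×0.01229 + 0.0722×0.79910 ≈ 0.09245
Color 2 (216,126,221):
  R=216: 216/255≈0.8471 > 0.04045 → ((0.8471+0.055)/1.055)^2.4 ≈ 0.68669
  G=126: 126/255≈0.4941 > 0.04045 → ((0.4941+0.055)/1.055)^2.4 ≈ 0.20864
  B=221: 221/255≈0.8667 > 0.04045 → ((0.8667+0.055)/1.055)^2.4 ≈ 0.72306
  L2 = 0.2126×0.68669 + 0.7152×0.20864 + 0.0722×0.72306 ≈ 0.34741
Lighter = 0.34741, Darker = 0.09245
Ratio = (L_lighter + 0.05) / (L_darker + 0.05)
Ratio = (0.34741 + 0.05) / (0.09245 + 0.05) = 0.39741 / 0.14245 ≈ 2.7898
Ratio ≈ 2.79:1


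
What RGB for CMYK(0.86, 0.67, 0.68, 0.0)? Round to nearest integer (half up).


R = 255 × (1-C) × (1-K) = 255 × 0.14 × 1.00 = 35.7 → 36
G = 255 × (1-M) × (1-K) = 255 × 0.33 × 1.00 = 84.15 → 84
B = 255 × (1-Y) × (1-K) = 255 × 0.32 × 1.00 = 81.6 → 82
= RGB(36, 84, 82)


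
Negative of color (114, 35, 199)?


Invert: (255-R, 255-G, 255-B)
R: 255-114 = 141
G: 255-35 = 220
B: 255-199 = 56
= RGB(141, 220, 56)


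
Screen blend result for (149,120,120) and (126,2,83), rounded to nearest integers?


Screen: C = 255 - (255-A)×(255-B)/255, rounded to nearest integer
R: 255 - (255-149)×(255-126)/255 = 255 - 13674/255 ≈ 255 - 53.624 = 201.376 → 201
G: 255 - (255-120)×(255-2)/255 = 255 - 34155/255 ≈ 255 - 133.941 = 121.059 → 121
B: 255 - (255-120)×(255-83)/255 = 255 - 23220/255 ≈ 255 - 91.059 = 163.941 → 164
= RGB(201, 121, 164)


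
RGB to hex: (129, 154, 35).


R = 129 → 81 (hex)
G = 154 → 9A (hex)
B = 35 → 23 (hex)
Hex = #819A23


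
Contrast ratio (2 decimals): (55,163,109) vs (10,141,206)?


Linearize each sRGB channel c=v/255: c/12.92 if c ≤ 0.04045 else ((c+0.055)/1.055)^2.4
L = 0.2126×R_lin + 0.7152×G_lin + 0.0722×B_lin
Color 1 (55,163,109):
  R=55: 55/255≈0.2157 > 0.04045 → ((0.2157+0.055)/1.055)^2.4 ≈ 0.03820
  G=163: 163/255≈0.6392 > 0.04045 → ((0.6392+0.055)/1.055)^2.4 ≈ 0.36625
  B=109: 109/255≈0.4275 > 0.04045 → ((0.4275+0.055)/1.055)^2.4 ≈ 0.15293
  L1 = 0.2126×0.03820 + 0.7152×0.36625 + 0.0722×0.15293 ≈ 0.28111
Color 2 (10,141,206):
  R=10: 10/255≈0.0392 ≤ 0.04045 → 0.0392/12.92 ≈ 0.00304
  G=141: 141/255≈0.5529 > 0.04045 → ((0.5529+0.055)/1.055)^2.4 ≈ 0.26636
  B=206: 206/255≈0.8078 > 0.04045 → ((0.8078+0.055)/1.055)^2.4 ≈ 0.61721
  L2 = 0.2126×0.00304 + 0.7152×0.26636 + 0.0722×0.61721 ≈ 0.23571
Lighter = 0.28111, Darker = 0.23571
Ratio = (L_lighter + 0.05) / (L_darker + 0.05)
Ratio = (0.28111 + 0.05) / (0.23571 + 0.05) = 0.33111 / 0.28571 ≈ 1.1589
Ratio ≈ 1.16:1


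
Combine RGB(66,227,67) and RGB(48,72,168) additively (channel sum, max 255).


Additive: each channel = min(255, C₁+C₂)
R: 66+48 = 114 → 114
G: 227+72 = 299 → 255
B: 67+168 = 235 → 235
= RGB(114, 255, 235)


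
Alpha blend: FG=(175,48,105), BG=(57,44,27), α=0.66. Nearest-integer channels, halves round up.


C = α×F + (1-α)×B, with 1-α = 0.34
R: 0.66×175 + 0.34×57 = 115.50 + 19.38 = 134.88 → 135
G: 0.66×48 + 0.34×44 = 31.68 + 14.96 = 46.64 → 47
B: 0.66×105 + 0.34×27 = 69.30 + 9.18 = 78.48 → 78
= RGB(135, 47, 78)


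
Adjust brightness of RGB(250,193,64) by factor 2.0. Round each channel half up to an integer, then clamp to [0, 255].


Multiply each channel by 2.0, round half up, clamp to [0, 255]
R: 250×2.0 = 500 → clamp → 255
G: 193×2.0 = 386 → clamp → 255
B: 64×2.0 = 128
= RGB(255, 255, 128)


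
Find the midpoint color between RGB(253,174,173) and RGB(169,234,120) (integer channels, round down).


Midpoint: each channel = ⌊(C₁+C₂)/2⌋
R: ⌊(253+169)/2⌋ = 211
G: ⌊(174+234)/2⌋ = 204
B: ⌊(173+120)/2⌋ = 146
= RGB(211, 204, 146)


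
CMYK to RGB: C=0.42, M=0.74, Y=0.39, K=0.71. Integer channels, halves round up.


R = 255 × (1-C) × (1-K) = 255 × 0.58 × 0.29 = 42.891 → 43
G = 255 × (1-M) × (1-K) = 255 × 0.26 × 0.29 = 19.227 → 19
B = 255 × (1-Y) × (1-K) = 255 × 0.61 × 0.29 = 45.1095 → 45
= RGB(43, 19, 45)


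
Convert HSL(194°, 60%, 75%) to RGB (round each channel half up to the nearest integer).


H=194°, S=0.60, L=0.75
C = (1-|2L-1|)×S = (1-|0.50|)×0.60 = 0.3
H' = H/60 = 194/60 ≈ 3.2333; X = C×(1-|H' mod 2 - 1|) = 0.23
m = L - C/2 = 0.75 - 0.15 = 0.6
Sector ⌊H'⌋ = 3 → (R',G',B') = (0.0, 0.23, 0.3)
RGB = ((R'+m)×255, (G'+m)×255, (B'+m)×255) = (153.0, 211.65, 229.5)
Round half up → RGB(153, 212, 230)


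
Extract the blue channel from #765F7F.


Color: #765F7F
R = 76 = 118
G = 5F = 95
B = 7F = 127
Blue = 127


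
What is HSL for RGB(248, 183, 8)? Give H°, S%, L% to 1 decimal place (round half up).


Normalize: R'=248/255≈0.9725, G'=183/255≈0.7176, B'=8/255≈0.0314
Max=248/255, Min=8/255, Δ=Max-Min=240/255
L = (Max+Min)/2 = (248+8)/510 = 256/510 = 0.50196… → L = 50.2%
L > 0.5 → S = Δ/(2-Max-Min) = 240/(510-248-8) = 240/254 = 0.94488… → S = 94.5%
(the 1/255 factors cancel in S and H, so raw channel differences can be used)
Max is R' → H = 60 × (((G-B)/Δ) mod 6) = 60 × (((183-8)/240) mod 6)
  175/240 = 0.7291…
  H = 60 × 0.7291… = 43.75° → H = 43.8°
= HSL(43.8°, 94.5%, 50.2%)


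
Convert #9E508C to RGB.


9E → 158 (R)
50 → 80 (G)
8C → 140 (B)
= RGB(158, 80, 140)


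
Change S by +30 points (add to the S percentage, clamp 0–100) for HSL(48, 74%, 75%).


Original S = 74%
Adjustment = +30 percentage points
New S = 74 + (30) = 104
Clamp to [0, 100] → 100
= HSL(48°, 100%, 75%)


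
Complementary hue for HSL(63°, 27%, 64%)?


Complement = opposite side of color wheel = hue + 180°
H' = (63 + 180) mod 360 = 243°
S and L unchanged.
= HSL(243°, 27%, 64%)


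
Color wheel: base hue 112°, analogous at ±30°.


Base hue: 112°
Left analog: (112 - 30) mod 360 = 82°
Right analog: (112 + 30) mod 360 = 142°
Analogous hues = 82° and 142°


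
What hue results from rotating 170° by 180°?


New hue = (H + rotation) mod 360
New hue = (170 + 180) mod 360
= 350 mod 360
= 350°


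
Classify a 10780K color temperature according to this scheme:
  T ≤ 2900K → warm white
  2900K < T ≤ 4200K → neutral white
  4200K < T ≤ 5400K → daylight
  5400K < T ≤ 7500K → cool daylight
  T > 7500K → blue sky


Temperature: 10780K
10780K > 7500K → blue sky
Classification: blue sky


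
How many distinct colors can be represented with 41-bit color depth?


Colors = 2^bits = 2^41
= 2,199,023,255,552 colors


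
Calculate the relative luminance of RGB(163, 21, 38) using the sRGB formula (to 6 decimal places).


Linearize each channel (sRGB transfer function): c = v/255; c_lin = c/12.92 if c ≤ 0.04045, else ((c+0.055)/1.055)^2.4
  R: 163/255 ≈ 0.639216 > 0.04045 → ((0.639216+0.055)/1.055)^2.4 ≈ 0.366253
  G: 21/255 ≈ 0.082353 > 0.04045 → ((0.082353+0.055)/1.055)^2.4 ≈ 0.007499
  B: 38/255 ≈ 0.149020 > 0.04045 → ((0.149020+0.055)/1.055)^2.4 ≈ 0.019382
R_lin = 0.366253, G_lin = 0.007499, B_lin = 0.019382
L = 0.2126×R + 0.7152×G + 0.0722×B
L = 0.2126×0.366253 + 0.7152×0.007499 + 0.0722×0.019382
L ≈ 0.084628


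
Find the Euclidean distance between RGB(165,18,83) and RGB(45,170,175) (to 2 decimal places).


d = √[(R₁-R₂)² + (G₁-G₂)² + (B₁-B₂)²]
d = √[(165-45)² + (18-170)² + (83-175)²]
d = √[14400 + 23104 + 8464]
d = √45968
d ≈ 214.40


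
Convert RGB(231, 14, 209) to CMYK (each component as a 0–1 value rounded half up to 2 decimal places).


R'=231/255≈0.9059, G'=14/255≈0.0549, B'=209/255≈0.8196
K = 1 - max(R',G',B') = 1 - 231/255 = 24/255 = 0.09411… → 0.09
(1-R'-K)/(1-K) simplifies to (max-R)/max with max = 231:
C = (231-231)/231 = 0/231 = 0 → 0.00
M = (231-14)/231 = 217/231 = 0.93939… → 0.94
Y = (231-209)/231 = 22/231 = 0.09523… → 0.10
= CMYK(0.00, 0.94, 0.10, 0.09)


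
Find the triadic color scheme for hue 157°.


Triadic: equally spaced at 120° intervals
H1 = 157°
H2 = (157 + 120) mod 360 = 277°
H3 = (157 + 240) mod 360 = 37°
Triadic = 157°, 277°, 37°


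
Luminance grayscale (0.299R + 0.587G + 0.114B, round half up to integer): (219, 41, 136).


Gray = 0.299×R + 0.587×G + 0.114×B
Gray = 0.299×219 + 0.587×41 + 0.114×136
Gray = 65.481 + 24.067 + 15.504
Gray = 105.052 → round half up → 105
Gray = 105


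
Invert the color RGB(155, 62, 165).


Invert: (255-R, 255-G, 255-B)
R: 255-155 = 100
G: 255-62 = 193
B: 255-165 = 90
= RGB(100, 193, 90)


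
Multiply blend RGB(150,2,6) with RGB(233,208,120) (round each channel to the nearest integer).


Multiply: C = A×B/255, rounded to nearest integer
R: 150×233/255 = 34950/255 ≈ 137.059 → 137
G: 2×208/255 = 416/255 ≈ 1.631 → 2
B: 6×120/255 = 720/255 ≈ 2.824 → 3
= RGB(137, 2, 3)


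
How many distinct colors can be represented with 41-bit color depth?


Colors = 2^bits = 2^41
= 2,199,023,255,552 colors


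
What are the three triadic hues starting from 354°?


Triadic: equally spaced at 120° intervals
H1 = 354°
H2 = (354 + 120) mod 360 = 114°
H3 = (354 + 240) mod 360 = 234°
Triadic = 354°, 114°, 234°


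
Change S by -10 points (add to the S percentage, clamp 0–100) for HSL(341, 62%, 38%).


Original S = 62%
Adjustment = -10 percentage points
New S = 62 + (-10) = 52
Clamp to [0, 100] → 52
= HSL(341°, 52%, 38%)


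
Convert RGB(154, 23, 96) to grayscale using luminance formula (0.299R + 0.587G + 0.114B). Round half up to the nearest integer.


Gray = 0.299×R + 0.587×G + 0.114×B
Gray = 0.299×154 + 0.587×23 + 0.114×96
Gray = 46.046 + 13.501 + 10.944
Gray = 70.491 → round half up → 70
Gray = 70


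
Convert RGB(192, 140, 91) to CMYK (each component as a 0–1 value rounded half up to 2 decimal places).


R'=192/255≈0.7529, G'=140/255≈0.5490, B'=91/255≈0.3569
K = 1 - max(R',G',B') = 1 - 192/255 = 63/255 = 0.24705… → 0.25
(1-R'-K)/(1-K) simplifies to (max-R)/max with max = 192:
C = (192-192)/192 = 0/192 = 0 → 0.00
M = (192-140)/192 = 52/192 = 0.27083… → 0.27
Y = (192-91)/192 = 101/192 = 0.52604… → 0.53
= CMYK(0.00, 0.27, 0.53, 0.25)


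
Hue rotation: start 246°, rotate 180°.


New hue = (H + rotation) mod 360
New hue = (246 + 180) mod 360
= 426 mod 360
= 66°


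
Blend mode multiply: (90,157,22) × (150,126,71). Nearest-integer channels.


Multiply: C = A×B/255, rounded to nearest integer
R: 90×150/255 = 13500/255 ≈ 52.941 → 53
G: 157×126/255 = 19782/255 ≈ 77.576 → 78
B: 22×71/255 = 1562/255 ≈ 6.125 → 6
= RGB(53, 78, 6)


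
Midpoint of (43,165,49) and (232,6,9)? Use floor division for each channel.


Midpoint: each channel = ⌊(C₁+C₂)/2⌋
R: ⌊(43+232)/2⌋ = 137
G: ⌊(165+6)/2⌋ = 85
B: ⌊(49+9)/2⌋ = 29
= RGB(137, 85, 29)


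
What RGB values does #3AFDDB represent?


3A → 58 (R)
FD → 253 (G)
DB → 219 (B)
= RGB(58, 253, 219)


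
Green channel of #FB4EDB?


Color: #FB4EDB
R = FB = 251
G = 4E = 78
B = DB = 219
Green = 78


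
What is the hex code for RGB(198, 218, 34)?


R = 198 → C6 (hex)
G = 218 → DA (hex)
B = 34 → 22 (hex)
Hex = #C6DA22


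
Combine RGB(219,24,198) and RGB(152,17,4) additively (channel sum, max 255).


Additive: each channel = min(255, C₁+C₂)
R: 219+152 = 371 → 255
G: 24+17 = 41 → 41
B: 198+4 = 202 → 202
= RGB(255, 41, 202)


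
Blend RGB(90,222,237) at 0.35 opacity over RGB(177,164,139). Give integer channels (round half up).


C = α×F + (1-α)×B, with 1-α = 0.65
R: 0.35×90 + 0.65×177 = 31.50 + 115.05 = 146.55 → 147
G: 0.35×222 + 0.65×164 = 77.70 + 106.60 = 184.30 → 184
B: 0.35×237 + 0.65×139 = 82.95 + 90.35 = 173.30 → 173
= RGB(147, 184, 173)


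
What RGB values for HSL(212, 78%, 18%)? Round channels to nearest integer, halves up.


H=212°, S=0.78, L=0.18
C = (1-|2L-1|)×S = (1-|-0.64|)×0.78 = 0.2808
H' = H/60 = 212/60 ≈ 3.5333; X = C×(1-|H' mod 2 - 1|) = 0.13104
m = L - C/2 = 0.18 - 0.1404 = 0.0396
Sector ⌊H'⌋ = 3 → (R',G',B') = (0.0, 0.13104, 0.2808)
RGB = ((R'+m)×255, (G'+m)×255, (B'+m)×255) = (10.098, 43.5132, 81.702)
Round half up → RGB(10, 44, 82)


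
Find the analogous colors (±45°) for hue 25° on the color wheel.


Base hue: 25°
Left analog: (25 - 45) mod 360 = 340°
Right analog: (25 + 45) mod 360 = 70°
Analogous hues = 340° and 70°


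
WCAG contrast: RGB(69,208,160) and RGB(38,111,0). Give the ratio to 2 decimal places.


Linearize each sRGB channel c=v/255: c/12.92 if c ≤ 0.04045 else ((c+0.055)/1.055)^2.4
L = 0.2126×R_lin + 0.7152×G_lin + 0.0722×B_lin
Color 1 (69,208,160):
  R=69: 69/255≈0.2706 > 0.04045 → ((0.2706+0.055)/1.055)^2.4 ≈ 0.05951
  G=208: 208/255≈0.8157 > 0.04045 → ((0.8157+0.055)/1.055)^2.4 ≈ 0.63076
  B=160: 160/255≈0.6275 > 0.04045 → ((0.6275+0.055)/1.055)^2.4 ≈ 0.35153
  L1 = 0.2126×0.05951 + 0.7152×0.63076 + 0.0722×0.35153 ≈ 0.48915
Color 2 (38,111,0):
  R=38: 38/255≈0.1490 > 0.04045 → ((0.1490+0.055)/1.055)^2.4 ≈ 0.01938
  G=111: 111/255≈0.4353 > 0.04045 → ((0.4353+0.055)/1.055)^2.4 ≈ 0.15896
  B=0: 0/255≈0.0000 ≤ 0.04045 → 0.0000/12.92 ≈ 0.00000
  L2 = 0.2126×0.01938 + 0.7152×0.15896 + 0.0722×0.00000 ≈ 0.11781
Lighter = 0.48915, Darker = 0.11781
Ratio = (L_lighter + 0.05) / (L_darker + 0.05)
Ratio = (0.48915 + 0.05) / (0.11781 + 0.05) = 0.53915 / 0.16781 ≈ 3.2129
Ratio ≈ 3.21:1


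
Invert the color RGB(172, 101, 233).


Invert: (255-R, 255-G, 255-B)
R: 255-172 = 83
G: 255-101 = 154
B: 255-233 = 22
= RGB(83, 154, 22)


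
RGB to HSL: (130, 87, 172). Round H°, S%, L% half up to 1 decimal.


Normalize: R'=130/255≈0.5098, G'=87/255≈0.3412, B'=172/255≈0.6745
Max=172/255, Min=87/255, Δ=Max-Min=85/255
L = (Max+Min)/2 = (172+87)/510 = 259/510 = 0.50784… → L = 50.8%
L > 0.5 → S = Δ/(2-Max-Min) = 85/(510-172-87) = 85/251 = 0.33864… → S = 33.9%
(the 1/255 factors cancel in S and H, so raw channel differences can be used)
Max is B' → H = 60 × ((R-G)/Δ + 4) = 60 × ((130-87)/85 + 4)
  43/85 + 4 = 0.5058… + 4 = 4.5058…
  H = 60 × 4.5058… = 270.352…° → H = 270.4°
= HSL(270.4°, 33.9%, 50.8%)


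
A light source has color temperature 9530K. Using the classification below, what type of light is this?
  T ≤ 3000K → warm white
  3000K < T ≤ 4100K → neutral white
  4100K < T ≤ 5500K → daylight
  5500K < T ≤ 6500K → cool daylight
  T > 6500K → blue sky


Temperature: 9530K
9530K > 6500K → blue sky
Classification: blue sky


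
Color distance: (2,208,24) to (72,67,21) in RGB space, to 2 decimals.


d = √[(R₁-R₂)² + (G₁-G₂)² + (B₁-B₂)²]
d = √[(2-72)² + (208-67)² + (24-21)²]
d = √[4900 + 19881 + 9]
d = √24790
d ≈ 157.45


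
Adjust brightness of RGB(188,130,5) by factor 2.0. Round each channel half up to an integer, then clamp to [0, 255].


Multiply each channel by 2.0, round half up, clamp to [0, 255]
R: 188×2.0 = 376 → clamp → 255
G: 130×2.0 = 260 → clamp → 255
B: 5×2.0 = 10
= RGB(255, 255, 10)


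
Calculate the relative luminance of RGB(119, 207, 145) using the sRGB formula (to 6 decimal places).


Linearize each channel (sRGB transfer function): c = v/255; c_lin = c/12.92 if c ≤ 0.04045, else ((c+0.055)/1.055)^2.4
  R: 119/255 ≈ 0.466667 > 0.04045 → ((0.466667+0.055)/1.055)^2.4 ≈ 0.184475
  G: 207/255 ≈ 0.811765 > 0.04045 → ((0.811765+0.055)/1.055)^2.4 ≈ 0.623960
  B: 145/255 ≈ 0.568627 > 0.04045 → ((0.568627+0.055)/1.055)^2.4 ≈ 0.283149
R_lin = 0.184475, G_lin = 0.623960, B_lin = 0.283149
L = 0.2126×R + 0.7152×G + 0.0722×B
L = 0.2126×0.184475 + 0.7152×0.623960 + 0.0722×0.283149
L ≈ 0.505919


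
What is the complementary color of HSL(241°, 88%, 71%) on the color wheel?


Complement = opposite side of color wheel = hue + 180°
H' = (241 + 180) mod 360 = 61°
S and L unchanged.
= HSL(61°, 88%, 71%)


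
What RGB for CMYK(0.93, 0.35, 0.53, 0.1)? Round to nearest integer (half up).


R = 255 × (1-C) × (1-K) = 255 × 0.07 × 0.90 = 16.065 → 16
G = 255 × (1-M) × (1-K) = 255 × 0.65 × 0.90 = 149.175 → 149
B = 255 × (1-Y) × (1-K) = 255 × 0.47 × 0.90 = 107.865 → 108
= RGB(16, 149, 108)


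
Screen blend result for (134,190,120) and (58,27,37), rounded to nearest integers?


Screen: C = 255 - (255-A)×(255-B)/255, rounded to nearest integer
R: 255 - (255-134)×(255-58)/255 = 255 - 23837/255 ≈ 255 - 93.478 = 161.522 → 162
G: 255 - (255-190)×(255-27)/255 = 255 - 14820/255 ≈ 255 - 58.118 = 196.882 → 197
B: 255 - (255-120)×(255-37)/255 = 255 - 29430/255 ≈ 255 - 115.412 = 139.588 → 140
= RGB(162, 197, 140)


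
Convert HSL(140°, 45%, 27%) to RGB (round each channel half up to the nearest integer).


H=140°, S=0.45, L=0.27
C = (1-|2L-1|)×S = (1-|-0.46|)×0.45 = 0.243
H' = H/60 = 140/60 ≈ 2.3333; X = C×(1-|H' mod 2 - 1|) = 0.081
m = L - C/2 = 0.27 - 0.1215 = 0.1485
Sector ⌊H'⌋ = 2 → (R',G',B') = (0.0, 0.243, 0.081)
RGB = ((R'+m)×255, (G'+m)×255, (B'+m)×255) = (37.8675, 99.8325, 58.5225)
Round half up → RGB(38, 100, 59)


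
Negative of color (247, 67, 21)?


Invert: (255-R, 255-G, 255-B)
R: 255-247 = 8
G: 255-67 = 188
B: 255-21 = 234
= RGB(8, 188, 234)


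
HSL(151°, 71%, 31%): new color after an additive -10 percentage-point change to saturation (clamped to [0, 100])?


Original S = 71%
Adjustment = -10 percentage points
New S = 71 + (-10) = 61
Clamp to [0, 100] → 61
= HSL(151°, 61%, 31%)


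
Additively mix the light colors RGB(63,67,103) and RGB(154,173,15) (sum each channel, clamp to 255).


Additive: each channel = min(255, C₁+C₂)
R: 63+154 = 217 → 217
G: 67+173 = 240 → 240
B: 103+15 = 118 → 118
= RGB(217, 240, 118)


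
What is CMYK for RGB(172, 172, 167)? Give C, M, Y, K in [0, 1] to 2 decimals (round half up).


R'=172/255≈0.6745, G'=172/255≈0.6745, B'=167/255≈0.6549
K = 1 - max(R',G',B') = 1 - 172/255 = 83/255 = 0.32549… → 0.33
(1-R'-K)/(1-K) simplifies to (max-R)/max with max = 172:
C = (172-172)/172 = 0/172 = 0 → 0.00
M = (172-172)/172 = 0/172 = 0 → 0.00
Y = (172-167)/172 = 5/172 = 0.02906… → 0.03
= CMYK(0.00, 0.00, 0.03, 0.33)


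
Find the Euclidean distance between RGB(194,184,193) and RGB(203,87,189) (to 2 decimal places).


d = √[(R₁-R₂)² + (G₁-G₂)² + (B₁-B₂)²]
d = √[(194-203)² + (184-87)² + (193-189)²]
d = √[81 + 9409 + 16]
d = √9506
d ≈ 97.50


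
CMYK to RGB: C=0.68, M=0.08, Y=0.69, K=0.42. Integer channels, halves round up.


R = 255 × (1-C) × (1-K) = 255 × 0.32 × 0.58 = 47.328 → 47
G = 255 × (1-M) × (1-K) = 255 × 0.92 × 0.58 = 136.068 → 136
B = 255 × (1-Y) × (1-K) = 255 × 0.31 × 0.58 = 45.849 → 46
= RGB(47, 136, 46)


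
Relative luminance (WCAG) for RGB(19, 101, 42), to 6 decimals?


Linearize each channel (sRGB transfer function): c = v/255; c_lin = c/12.92 if c ≤ 0.04045, else ((c+0.055)/1.055)^2.4
  R: 19/255 ≈ 0.074510 > 0.04045 → ((0.074510+0.055)/1.055)^2.4 ≈ 0.006512
  G: 101/255 ≈ 0.396078 > 0.04045 → ((0.396078+0.055)/1.055)^2.4 ≈ 0.130136
  B: 42/255 ≈ 0.164706 > 0.04045 → ((0.164706+0.055)/1.055)^2.4 ≈ 0.023153
R_lin = 0.006512, G_lin = 0.130136, B_lin = 0.023153
L = 0.2126×R + 0.7152×G + 0.0722×B
L = 0.2126×0.006512 + 0.7152×0.130136 + 0.0722×0.023153
L ≈ 0.096130


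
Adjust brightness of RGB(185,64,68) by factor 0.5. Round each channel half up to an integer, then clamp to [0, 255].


Multiply each channel by 0.5, round half up, clamp to [0, 255]
R: 185×0.5 = 92.5 → round → 93
G: 64×0.5 = 32
B: 68×0.5 = 34
= RGB(93, 32, 34)


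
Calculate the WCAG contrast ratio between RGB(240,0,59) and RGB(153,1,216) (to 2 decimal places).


Linearize each sRGB channel c=v/255: c/12.92 if c ≤ 0.04045 else ((c+0.055)/1.055)^2.4
L = 0.2126×R_lin + 0.7152×G_lin + 0.0722×B_lin
Color 1 (240,0,59):
  R=240: 240/255≈0.9412 > 0.04045 → ((0.9412+0.055)/1.055)^2.4 ≈ 0.87137
  G=0: 0/255≈0.0000 ≤ 0.04045 → 0.0000/12.92 ≈ 0.00000
  B=59: 59/255≈0.2314 > 0.04045 → ((0.2314+0.055)/1.055)^2.4 ≈ 0.04374
  L1 = 0.2126×0.87137 + 0.7152×0.00000 + 0.0722×0.04374 ≈ 0.18841
Color 2 (153,1,216):
  R=153: 153/255≈0.6000 > 0.04045 → ((0.6000+0.055)/1.055)^2.4 ≈ 0.31855
  G=1: 1/255≈0.0039 ≤ 0.04045 → 0.0039/12.92 ≈ 0.00030
  B=216: 216/255≈0.8471 > 0.04045 → ((0.8471+0.055)/1.055)^2.4 ≈ 0.68669
  L2 = 0.2126×0.31855 + 0.7152×0.00030 + 0.0722×0.68669 ≈ 0.11752
Lighter = 0.18841, Darker = 0.11752
Ratio = (L_lighter + 0.05) / (L_darker + 0.05)
Ratio = (0.18841 + 0.05) / (0.11752 + 0.05) = 0.23841 / 0.16752 ≈ 1.4232
Ratio ≈ 1.42:1


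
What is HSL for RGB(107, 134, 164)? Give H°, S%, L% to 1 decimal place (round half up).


Normalize: R'=107/255≈0.4196, G'=134/255≈0.5255, B'=164/255≈0.6431
Max=164/255, Min=107/255, Δ=Max-Min=57/255
L = (Max+Min)/2 = (164+107)/510 = 271/510 = 0.53137… → L = 53.1%
L > 0.5 → S = Δ/(2-Max-Min) = 57/(510-164-107) = 57/239 = 0.23849… → S = 23.8%
(the 1/255 factors cancel in S and H, so raw channel differences can be used)
Max is B' → H = 60 × ((R-G)/Δ + 4) = 60 × ((107-134)/57 + 4)
  -27/57 + 4 = -0.4736… + 4 = 3.5263…
  H = 60 × 3.5263… = 211.578…° → H = 211.6°
= HSL(211.6°, 23.8%, 53.1%)


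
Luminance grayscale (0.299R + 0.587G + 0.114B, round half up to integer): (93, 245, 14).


Gray = 0.299×R + 0.587×G + 0.114×B
Gray = 0.299×93 + 0.587×245 + 0.114×14
Gray = 27.807 + 143.815 + 1.596
Gray = 173.218 → round half up → 173
Gray = 173


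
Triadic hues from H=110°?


Triadic: equally spaced at 120° intervals
H1 = 110°
H2 = (110 + 120) mod 360 = 230°
H3 = (110 + 240) mod 360 = 350°
Triadic = 110°, 230°, 350°


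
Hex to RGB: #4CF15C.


4C → 76 (R)
F1 → 241 (G)
5C → 92 (B)
= RGB(76, 241, 92)


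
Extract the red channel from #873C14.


Color: #873C14
R = 87 = 135
G = 3C = 60
B = 14 = 20
Red = 135


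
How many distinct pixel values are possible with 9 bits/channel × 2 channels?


Total bits = 9 bits/channel × 2 channels = 18 bits
Distinct pixel values = 2^18
= 262,144 pixel values


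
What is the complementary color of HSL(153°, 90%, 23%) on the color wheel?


Complement = opposite side of color wheel = hue + 180°
H' = (153 + 180) mod 360 = 333°
S and L unchanged.
= HSL(333°, 90%, 23%)


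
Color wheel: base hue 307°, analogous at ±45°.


Base hue: 307°
Left analog: (307 - 45) mod 360 = 262°
Right analog: (307 + 45) mod 360 = 352°
Analogous hues = 262° and 352°


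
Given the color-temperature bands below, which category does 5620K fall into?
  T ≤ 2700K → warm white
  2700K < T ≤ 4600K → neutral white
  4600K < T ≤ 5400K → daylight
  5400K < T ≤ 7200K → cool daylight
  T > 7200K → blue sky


Temperature: 5620K
5400K < 5620K ≤ 7200K → cool daylight
Classification: cool daylight


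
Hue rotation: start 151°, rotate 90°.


New hue = (H + rotation) mod 360
New hue = (151 + 90) mod 360
= 241 mod 360
= 241°


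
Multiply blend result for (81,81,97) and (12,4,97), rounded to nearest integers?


Multiply: C = A×B/255, rounded to nearest integer
R: 81×12/255 = 972/255 ≈ 3.812 → 4
G: 81×4/255 = 324/255 ≈ 1.271 → 1
B: 97×97/255 = 9409/255 ≈ 36.898 → 37
= RGB(4, 1, 37)


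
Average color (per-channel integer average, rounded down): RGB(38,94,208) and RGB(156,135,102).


Midpoint: each channel = ⌊(C₁+C₂)/2⌋
R: ⌊(38+156)/2⌋ = 97
G: ⌊(94+135)/2⌋ = 114
B: ⌊(208+102)/2⌋ = 155
= RGB(97, 114, 155)


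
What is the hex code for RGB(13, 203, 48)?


R = 13 → 0D (hex)
G = 203 → CB (hex)
B = 48 → 30 (hex)
Hex = #0DCB30


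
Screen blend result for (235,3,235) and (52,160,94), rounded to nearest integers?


Screen: C = 255 - (255-A)×(255-B)/255, rounded to nearest integer
R: 255 - (255-235)×(255-52)/255 = 255 - 4060/255 ≈ 255 - 15.922 = 239.078 → 239
G: 255 - (255-3)×(255-160)/255 = 255 - 23940/255 ≈ 255 - 93.882 = 161.118 → 161
B: 255 - (255-235)×(255-94)/255 = 255 - 3220/255 ≈ 255 - 12.627 = 242.373 → 242
= RGB(239, 161, 242)


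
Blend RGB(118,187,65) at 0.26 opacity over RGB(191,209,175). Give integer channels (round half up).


C = α×F + (1-α)×B, with 1-α = 0.74
R: 0.26×118 + 0.74×191 = 30.68 + 141.34 = 172.02 → 172
G: 0.26×187 + 0.74×209 = 48.62 + 154.66 = 203.28 → 203
B: 0.26×65 + 0.74×175 = 16.90 + 129.50 = 146.40 → 146
= RGB(172, 203, 146)


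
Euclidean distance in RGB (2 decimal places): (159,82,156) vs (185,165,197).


d = √[(R₁-R₂)² + (G₁-G₂)² + (B₁-B₂)²]
d = √[(159-185)² + (82-165)² + (156-197)²]
d = √[676 + 6889 + 1681]
d = √9246
d ≈ 96.16


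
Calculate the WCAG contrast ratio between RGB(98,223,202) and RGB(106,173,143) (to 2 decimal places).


Linearize each sRGB channel c=v/255: c/12.92 if c ≤ 0.04045 else ((c+0.055)/1.055)^2.4
L = 0.2126×R_lin + 0.7152×G_lin + 0.0722×B_lin
Color 1 (98,223,202):
  R=98: 98/255≈0.3843 > 0.04045 → ((0.3843+0.055)/1.055)^2.4 ≈ 0.12214
  G=223: 223/255≈0.8745 > 0.04045 → ((0.8745+0.055)/1.055)^2.4 ≈ 0.73791
  B=202: 202/255≈0.7922 > 0.04045 → ((0.7922+0.055)/1.055)^2.4 ≈ 0.59062
  L1 = 0.2126×0.12214 + 0.7152×0.73791 + 0.0722×0.59062 ≈ 0.59636
Color 2 (106,173,143):
  R=106: 106/255≈0.4157 > 0.04045 → ((0.4157+0.055)/1.055)^2.4 ≈ 0.14413
  G=173: 173/255≈0.6784 > 0.04045 → ((0.6784+0.055)/1.055)^2.4 ≈ 0.41789
  B=143: 143/255≈0.5608 > 0.04045 → ((0.5608+0.055)/1.055)^2.4 ≈ 0.27468
  L2 = 0.2126×0.14413 + 0.7152×0.41789 + 0.0722×0.27468 ≈ 0.34934
Lighter = 0.59636, Darker = 0.34934
Ratio = (L_lighter + 0.05) / (L_darker + 0.05)
Ratio = (0.59636 + 0.05) / (0.34934 + 0.05) = 0.64636 / 0.39934 ≈ 1.6186
Ratio ≈ 1.62:1


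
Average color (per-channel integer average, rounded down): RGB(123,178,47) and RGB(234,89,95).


Midpoint: each channel = ⌊(C₁+C₂)/2⌋
R: ⌊(123+234)/2⌋ = 178
G: ⌊(178+89)/2⌋ = 133
B: ⌊(47+95)/2⌋ = 71
= RGB(178, 133, 71)


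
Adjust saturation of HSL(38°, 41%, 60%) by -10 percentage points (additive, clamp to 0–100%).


Original S = 41%
Adjustment = -10 percentage points
New S = 41 + (-10) = 31
Clamp to [0, 100] → 31
= HSL(38°, 31%, 60%)


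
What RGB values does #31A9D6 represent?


31 → 49 (R)
A9 → 169 (G)
D6 → 214 (B)
= RGB(49, 169, 214)


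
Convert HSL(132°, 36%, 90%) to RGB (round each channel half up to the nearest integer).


H=132°, S=0.36, L=0.90
C = (1-|2L-1|)×S = (1-|0.80|)×0.36 = 0.072
H' = H/60 = 132/60 ≈ 2.2000; X = C×(1-|H' mod 2 - 1|) = 0.0144
m = L - C/2 = 0.90 - 0.036 = 0.864
Sector ⌊H'⌋ = 2 → (R',G',B') = (0.0, 0.072, 0.0144)
RGB = ((R'+m)×255, (G'+m)×255, (B'+m)×255) = (220.32, 238.68, 223.992)
Round half up → RGB(220, 239, 224)


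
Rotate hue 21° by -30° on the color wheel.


New hue = (H + rotation) mod 360
New hue = (21 -30) mod 360
= -9 mod 360
= 351°


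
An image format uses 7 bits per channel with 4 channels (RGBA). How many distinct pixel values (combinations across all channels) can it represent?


Total bits = 7 bits/channel × 4 channels = 28 bits
Distinct pixel values = 2^28
= 268,435,456 pixel values


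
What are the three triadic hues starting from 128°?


Triadic: equally spaced at 120° intervals
H1 = 128°
H2 = (128 + 120) mod 360 = 248°
H3 = (128 + 240) mod 360 = 8°
Triadic = 128°, 248°, 8°


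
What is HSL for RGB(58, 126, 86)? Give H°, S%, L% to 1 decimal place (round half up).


Normalize: R'=58/255≈0.2275, G'=126/255≈0.4941, B'=86/255≈0.3373
Max=126/255, Min=58/255, Δ=Max-Min=68/255
L = (Max+Min)/2 = (126+58)/510 = 184/510 = 0.36078… → L = 36.1%
L ≤ 0.5 → S = Δ/(Max+Min) = 68/(126+58) = 68/184 = 0.36956… → S = 37.0%
(the 1/255 factors cancel in S and H, so raw channel differences can be used)
Max is G' → H = 60 × ((B-R)/Δ + 2) = 60 × ((86-58)/68 + 2)
  28/68 + 2 = 0.4117… + 2 = 2.4117…
  H = 60 × 2.4117… = 144.705…° → H = 144.7°
= HSL(144.7°, 37.0%, 36.1%)


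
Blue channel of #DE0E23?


Color: #DE0E23
R = DE = 222
G = 0E = 14
B = 23 = 35
Blue = 35


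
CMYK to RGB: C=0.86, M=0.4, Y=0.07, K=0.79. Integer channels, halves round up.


R = 255 × (1-C) × (1-K) = 255 × 0.14 × 0.21 = 7.497 → 7
G = 255 × (1-M) × (1-K) = 255 × 0.60 × 0.21 = 32.13 → 32
B = 255 × (1-Y) × (1-K) = 255 × 0.93 × 0.21 = 49.8015 → 50
= RGB(7, 32, 50)


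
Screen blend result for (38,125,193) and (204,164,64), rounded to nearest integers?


Screen: C = 255 - (255-A)×(255-B)/255, rounded to nearest integer
R: 255 - (255-38)×(255-204)/255 = 255 - 11067/255 ≈ 255 - 43.400 = 211.600 → 212
G: 255 - (255-125)×(255-164)/255 = 255 - 11830/255 ≈ 255 - 46.392 = 208.608 → 209
B: 255 - (255-193)×(255-64)/255 = 255 - 11842/255 ≈ 255 - 46.439 = 208.561 → 209
= RGB(212, 209, 209)


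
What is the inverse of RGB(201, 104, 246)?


Invert: (255-R, 255-G, 255-B)
R: 255-201 = 54
G: 255-104 = 151
B: 255-246 = 9
= RGB(54, 151, 9)


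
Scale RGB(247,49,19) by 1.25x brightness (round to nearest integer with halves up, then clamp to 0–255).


Multiply each channel by 1.25, round half up, clamp to [0, 255]
R: 247×1.25 = 308.75 → round → 309 → clamp → 255
G: 49×1.25 = 61.25 → round → 61
B: 19×1.25 = 23.75 → round → 24
= RGB(255, 61, 24)


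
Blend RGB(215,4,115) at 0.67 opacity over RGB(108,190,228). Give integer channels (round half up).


C = α×F + (1-α)×B, with 1-α = 0.33
R: 0.67×215 + 0.33×108 = 144.05 + 35.64 = 179.69 → 180
G: 0.67×4 + 0.33×190 = 2.68 + 62.70 = 65.38 → 65
B: 0.67×115 + 0.33×228 = 77.05 + 75.24 = 152.29 → 152
= RGB(180, 65, 152)


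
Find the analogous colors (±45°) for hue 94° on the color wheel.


Base hue: 94°
Left analog: (94 - 45) mod 360 = 49°
Right analog: (94 + 45) mod 360 = 139°
Analogous hues = 49° and 139°


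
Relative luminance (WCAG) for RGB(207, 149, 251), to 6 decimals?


Linearize each channel (sRGB transfer function): c = v/255; c_lin = c/12.92 if c ≤ 0.04045, else ((c+0.055)/1.055)^2.4
  R: 207/255 ≈ 0.811765 > 0.04045 → ((0.811765+0.055)/1.055)^2.4 ≈ 0.623960
  G: 149/255 ≈ 0.584314 > 0.04045 → ((0.584314+0.055)/1.055)^2.4 ≈ 0.300544
  B: 251/255 ≈ 0.984314 > 0.04045 → ((0.984314+0.055)/1.055)^2.4 ≈ 0.964686
R_lin = 0.623960, G_lin = 0.300544, B_lin = 0.964686
L = 0.2126×R + 0.7152×G + 0.0722×B
L = 0.2126×0.623960 + 0.7152×0.300544 + 0.0722×0.964686
L ≈ 0.417253


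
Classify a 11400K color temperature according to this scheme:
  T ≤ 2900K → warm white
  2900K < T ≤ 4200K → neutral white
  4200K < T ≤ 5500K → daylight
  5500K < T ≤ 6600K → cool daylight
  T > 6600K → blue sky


Temperature: 11400K
11400K > 6600K → blue sky
Classification: blue sky


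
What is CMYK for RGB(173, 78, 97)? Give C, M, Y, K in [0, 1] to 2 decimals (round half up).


R'=173/255≈0.6784, G'=78/255≈0.3059, B'=97/255≈0.3804
K = 1 - max(R',G',B') = 1 - 173/255 = 82/255 = 0.32156… → 0.32
(1-R'-K)/(1-K) simplifies to (max-R)/max with max = 173:
C = (173-173)/173 = 0/173 = 0 → 0.00
M = (173-78)/173 = 95/173 = 0.54913… → 0.55
Y = (173-97)/173 = 76/173 = 0.43930… → 0.44
= CMYK(0.00, 0.55, 0.44, 0.32)


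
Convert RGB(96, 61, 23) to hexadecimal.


R = 96 → 60 (hex)
G = 61 → 3D (hex)
B = 23 → 17 (hex)
Hex = #603D17


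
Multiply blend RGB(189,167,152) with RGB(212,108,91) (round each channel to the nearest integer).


Multiply: C = A×B/255, rounded to nearest integer
R: 189×212/255 = 40068/255 ≈ 157.129 → 157
G: 167×108/255 = 18036/255 ≈ 70.729 → 71
B: 152×91/255 = 13832/255 ≈ 54.243 → 54
= RGB(157, 71, 54)


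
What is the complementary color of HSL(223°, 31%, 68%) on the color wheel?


Complement = opposite side of color wheel = hue + 180°
H' = (223 + 180) mod 360 = 43°
S and L unchanged.
= HSL(43°, 31%, 68%)


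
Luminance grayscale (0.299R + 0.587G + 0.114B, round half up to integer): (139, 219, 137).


Gray = 0.299×R + 0.587×G + 0.114×B
Gray = 0.299×139 + 0.587×219 + 0.114×137
Gray = 41.561 + 128.553 + 15.618
Gray = 185.732 → round half up → 186
Gray = 186


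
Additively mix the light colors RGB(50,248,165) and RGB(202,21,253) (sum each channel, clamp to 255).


Additive: each channel = min(255, C₁+C₂)
R: 50+202 = 252 → 252
G: 248+21 = 269 → 255
B: 165+253 = 418 → 255
= RGB(252, 255, 255)


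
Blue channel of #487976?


Color: #487976
R = 48 = 72
G = 79 = 121
B = 76 = 118
Blue = 118


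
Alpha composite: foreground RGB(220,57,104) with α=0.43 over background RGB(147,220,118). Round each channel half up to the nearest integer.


C = α×F + (1-α)×B, with 1-α = 0.57
R: 0.43×220 + 0.57×147 = 94.60 + 83.79 = 178.39 → 178
G: 0.43×57 + 0.57×220 = 24.51 + 125.40 = 149.91 → 150
B: 0.43×104 + 0.57×118 = 44.72 + 67.26 = 111.98 → 112
= RGB(178, 150, 112)


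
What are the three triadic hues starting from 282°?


Triadic: equally spaced at 120° intervals
H1 = 282°
H2 = (282 + 120) mod 360 = 42°
H3 = (282 + 240) mod 360 = 162°
Triadic = 282°, 42°, 162°


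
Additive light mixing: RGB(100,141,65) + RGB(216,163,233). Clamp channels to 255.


Additive: each channel = min(255, C₁+C₂)
R: 100+216 = 316 → 255
G: 141+163 = 304 → 255
B: 65+233 = 298 → 255
= RGB(255, 255, 255)


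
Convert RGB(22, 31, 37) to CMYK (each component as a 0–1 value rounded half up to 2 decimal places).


R'=22/255≈0.0863, G'=31/255≈0.1216, B'=37/255≈0.1451
K = 1 - max(R',G',B') = 1 - 37/255 = 218/255 = 0.85490… → 0.85
(1-R'-K)/(1-K) simplifies to (max-R)/max with max = 37:
C = (37-22)/37 = 15/37 = 0.40540… → 0.41
M = (37-31)/37 = 6/37 = 0.16216… → 0.16
Y = (37-37)/37 = 0/37 = 0 → 0.00
= CMYK(0.41, 0.16, 0.00, 0.85)


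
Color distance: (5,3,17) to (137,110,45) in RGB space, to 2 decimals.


d = √[(R₁-R₂)² + (G₁-G₂)² + (B₁-B₂)²]
d = √[(5-137)² + (3-110)² + (17-45)²]
d = √[17424 + 11449 + 784]
d = √29657
d ≈ 172.21


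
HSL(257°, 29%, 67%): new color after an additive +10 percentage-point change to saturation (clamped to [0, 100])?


Original S = 29%
Adjustment = +10 percentage points
New S = 29 + (10) = 39
Clamp to [0, 100] → 39
= HSL(257°, 39%, 67%)


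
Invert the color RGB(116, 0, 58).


Invert: (255-R, 255-G, 255-B)
R: 255-116 = 139
G: 255-0 = 255
B: 255-58 = 197
= RGB(139, 255, 197)


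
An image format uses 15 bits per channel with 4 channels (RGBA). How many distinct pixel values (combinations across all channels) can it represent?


Total bits = 15 bits/channel × 4 channels = 60 bits
Distinct pixel values = 2^60
= 1,152,921,504,606,846,976 pixel values


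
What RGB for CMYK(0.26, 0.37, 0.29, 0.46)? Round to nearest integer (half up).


R = 255 × (1-C) × (1-K) = 255 × 0.74 × 0.54 = 101.898 → 102
G = 255 × (1-M) × (1-K) = 255 × 0.63 × 0.54 = 86.751 → 87
B = 255 × (1-Y) × (1-K) = 255 × 0.71 × 0.54 = 97.767 → 98
= RGB(102, 87, 98)


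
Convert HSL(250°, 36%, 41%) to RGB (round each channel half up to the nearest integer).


H=250°, S=0.36, L=0.41
C = (1-|2L-1|)×S = (1-|-0.18|)×0.36 = 0.2952
H' = H/60 = 250/60 ≈ 4.1667; X = C×(1-|H' mod 2 - 1|) = 0.0492
m = L - C/2 = 0.41 - 0.1476 = 0.2624
Sector ⌊H'⌋ = 4 → (R',G',B') = (0.0492, 0.0, 0.2952)
RGB = ((R'+m)×255, (G'+m)×255, (B'+m)×255) = (79.458, 66.912, 142.188)
Round half up → RGB(79, 67, 142)


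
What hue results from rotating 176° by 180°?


New hue = (H + rotation) mod 360
New hue = (176 + 180) mod 360
= 356 mod 360
= 356°


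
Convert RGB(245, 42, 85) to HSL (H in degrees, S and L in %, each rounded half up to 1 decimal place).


Normalize: R'=245/255≈0.9608, G'=42/255≈0.1647, B'=85/255≈0.3333
Max=245/255, Min=42/255, Δ=Max-Min=203/255
L = (Max+Min)/2 = (245+42)/510 = 287/510 = 0.56274… → L = 56.3%
L > 0.5 → S = Δ/(2-Max-Min) = 203/(510-245-42) = 203/223 = 0.91031… → S = 91.0%
(the 1/255 factors cancel in S and H, so raw channel differences can be used)
Max is R' → H = 60 × (((G-B)/Δ) mod 6) = 60 × (((42-85)/203) mod 6)
  (-43)/203 = -0.2118…; negative, so add 6 → 5.7881…
  H = 60 × 5.7881… = 347.290…° → H = 347.3°
= HSL(347.3°, 91.0%, 56.3%)


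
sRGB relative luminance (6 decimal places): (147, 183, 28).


Linearize each channel (sRGB transfer function): c = v/255; c_lin = c/12.92 if c ≤ 0.04045, else ((c+0.055)/1.055)^2.4
  R: 147/255 ≈ 0.576471 > 0.04045 → ((0.576471+0.055)/1.055)^2.4 ≈ 0.291771
  G: 183/255 ≈ 0.717647 > 0.04045 → ((0.717647+0.055)/1.055)^2.4 ≈ 0.473531
  B: 28/255 ≈ 0.109804 > 0.04045 → ((0.109804+0.055)/1.055)^2.4 ≈ 0.011612
R_lin = 0.291771, G_lin = 0.473531, B_lin = 0.011612
L = 0.2126×R + 0.7152×G + 0.0722×B
L = 0.2126×0.291771 + 0.7152×0.473531 + 0.0722×0.011612
L ≈ 0.401539


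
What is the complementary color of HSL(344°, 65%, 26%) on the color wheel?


Complement = opposite side of color wheel = hue + 180°
H' = (344 + 180) mod 360 = 164°
S and L unchanged.
= HSL(164°, 65%, 26%)


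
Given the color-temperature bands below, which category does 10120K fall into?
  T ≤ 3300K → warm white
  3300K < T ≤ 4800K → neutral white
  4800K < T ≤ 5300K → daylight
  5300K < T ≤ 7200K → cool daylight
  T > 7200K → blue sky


Temperature: 10120K
10120K > 7200K → blue sky
Classification: blue sky
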